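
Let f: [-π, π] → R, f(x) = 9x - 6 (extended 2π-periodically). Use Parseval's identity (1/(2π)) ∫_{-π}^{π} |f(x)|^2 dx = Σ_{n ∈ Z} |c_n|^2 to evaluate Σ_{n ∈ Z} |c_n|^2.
Σ |c_n|^2 = 27π^2 + 36

Expand and integrate term by term over [-π, π]:
  ∫ (9x)^2 dx = 81·(2π^3/3); ∫ 2·9·(-6)·x dx = 0 (odd integrand); ∫ (-6)^2 dx = 36·2π.
So (1/(2π)) ∫_{-π}^{π} (9x - 6)^2 dx = 81π^2/3 + 36 = 27π^2 + 36.
Parseval ⇒ Σ |c_n|^2 = 27π^2 + 36.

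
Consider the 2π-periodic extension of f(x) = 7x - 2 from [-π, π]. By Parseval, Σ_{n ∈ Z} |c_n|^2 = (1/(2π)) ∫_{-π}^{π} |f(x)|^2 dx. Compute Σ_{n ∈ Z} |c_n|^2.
Σ |c_n|^2 = 49π^2/3 + 4

Expand and integrate term by term over [-π, π]:
  ∫ (7x)^2 dx = 49·(2π^3/3); ∫ 2·7·(-2)·x dx = 0 (odd integrand); ∫ (-2)^2 dx = 4·2π.
So (1/(2π)) ∫_{-π}^{π} (7x - 2)^2 dx = 49π^2/3 + 4 = 49π^2/3 + 4.
Parseval ⇒ Σ |c_n|^2 = 49π^2/3 + 4.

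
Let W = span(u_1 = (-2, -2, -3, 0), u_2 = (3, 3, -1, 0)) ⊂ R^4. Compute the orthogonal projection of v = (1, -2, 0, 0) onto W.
proj_W(v) = (-1/2, -1/2, 0, 0)

Set up U = [u_1 | ... | u_2] ∈ R^(4×2). The projector onto W = col(U) is P = U (U^T U)^(-1) U^T.
Compute U^T U =
  [17, -9]
  [-9, 19],
and U^T v = (2, -3).
Solve U^T U · c = U^T v for the coefficients: c = (1/22, -3/22). The projection is proj_W(v) = U c.
Check: (v - proj_W(v)) · u_1 = 0  (should be 0).
Check: (v - proj_W(v)) · u_2 = 0  (should be 0).
Result: proj_W(v) = (-1/2, -1/2, 0, 0).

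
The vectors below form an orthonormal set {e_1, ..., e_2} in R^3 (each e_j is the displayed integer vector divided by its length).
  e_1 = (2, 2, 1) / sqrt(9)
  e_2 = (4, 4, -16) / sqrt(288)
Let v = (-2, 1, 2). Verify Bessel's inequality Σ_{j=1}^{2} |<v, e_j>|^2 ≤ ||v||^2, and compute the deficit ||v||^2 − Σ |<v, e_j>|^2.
Σ |<v, e_j>|^2 = 9/2; ||v||^2 = 9; deficit = 9/2

Write each e_j = u_j / sqrt(<u_j, u_j>) where u_j is the displayed integer vector. Then <v, e_j> = <v, u_j> / sqrt(<u_j, u_j>), so |<v, e_j>|^2 = <v, u_j>^2 / <u_j, u_j>.
Coefficients: <v, e_1> = 0/sqrt(9), <v, e_2> = -36/sqrt(288).
Square and sum: Σ |<v, e_j>|^2 = 9/2.
Compute ||v||^2 = v·v = 9.
Deficit = 9 − 9/2 = 9/2 ≥ 0, confirming Bessel's inequality. (The deficit equals ||v − Σ <v,e_j> e_j||^2, the squared distance from v to span{e_j}.)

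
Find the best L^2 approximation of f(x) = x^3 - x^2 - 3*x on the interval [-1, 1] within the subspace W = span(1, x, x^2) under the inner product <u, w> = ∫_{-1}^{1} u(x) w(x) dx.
g(x) = -x^2 - 12*x/5

The best approximation g ∈ W is the orthogonal projection of f onto W. Writing g = a_0 + a_1 x + a_2 x^2, the coefficients solve the normal equations G · a = b where
  G_{ij} = <φ_i, φ_j> and b_i = <f, φ_i>, with φ_0 = 1, φ_1 = x, φ_2 = x^2.
G =
  [2, 0, 2/3]
  [0, 2/3, 0]
  [2/3, 0, 2/5],
b = (-2/3, -8/5, -2/5).
Solving gives a_0 = 0, a_1 = -12/5, a_2 = -1, so
  g(x) = -x^2 - 12*x/5.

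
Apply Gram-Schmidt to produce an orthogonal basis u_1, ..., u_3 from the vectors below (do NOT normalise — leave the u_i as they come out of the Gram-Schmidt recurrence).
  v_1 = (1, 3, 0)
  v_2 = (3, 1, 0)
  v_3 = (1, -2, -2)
Orthogonal basis:
  u_1 = (1, 3, 0)
  u_2 = (12/5, -4/5, 0)
  u_3 = (0, 0, -2)

Apply the Gram-Schmidt recurrence
  u_1 = v_1
  u_i = v_i − Σ_{j<i} ((v_i · u_j) / (u_j · u_j)) · u_j.

Step by step this gives:
  u_1 = (1, 3, 0)
  u_2 = (12/5, -4/5, 0)
  u_3 = (0, 0, -2)

Orthogonality check:
  u_2 · u_1 = 0 (should be 0)
  u_3 · u_1 = 0 (should be 0)
  u_3 · u_2 = 0 (should be 0)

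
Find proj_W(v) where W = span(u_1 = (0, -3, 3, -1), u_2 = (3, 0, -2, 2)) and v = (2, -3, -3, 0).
proj_W(v) = (684/259, -288/259, -24/37, 360/259)

Set up U = [u_1 | ... | u_2] ∈ R^(4×2). The projector onto W = col(U) is P = U (U^T U)^(-1) U^T.
Compute U^T U =
  [19, -8]
  [-8, 17],
and U^T v = (0, 12).
Solve U^T U · c = U^T v for the coefficients: c = (96/259, 228/259). The projection is proj_W(v) = U c.
Check: (v - proj_W(v)) · u_1 = 0  (should be 0).
Check: (v - proj_W(v)) · u_2 = 0  (should be 0).
Result: proj_W(v) = (684/259, -288/259, -24/37, 360/259).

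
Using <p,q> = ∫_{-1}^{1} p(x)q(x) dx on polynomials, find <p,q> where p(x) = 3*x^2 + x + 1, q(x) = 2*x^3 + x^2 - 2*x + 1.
<p,q> = 16/3

Expand the product: p(x)·q(x) = 6*x^5 + 5*x^4 - 3*x^3 + 2*x^2 - x + 1.
∫_{-1}^{1} of each monomial x^k gives [2/(k+1) if k even, 0 if k odd]. Integrating term-by-term (or equivalently evaluating the antiderivative F(x) = x^6 + x^5 - 3*x^4/4 + 2*x^3/3 - x^2/2 + x at the endpoints):
  F(1) − F(−1) = 29/12 − (-35/12) = 16/3.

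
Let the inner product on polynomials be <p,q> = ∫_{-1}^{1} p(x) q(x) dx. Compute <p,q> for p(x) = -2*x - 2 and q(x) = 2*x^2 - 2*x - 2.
<p,q> = 8

Expand the product: p(x)·q(x) = -4*x^3 + 8*x + 4.
∫_{-1}^{1} of each monomial x^k gives [2/(k+1) if k even, 0 if k odd]. Integrating term-by-term (or equivalently evaluating the antiderivative F(x) = -x^4 + 4*x^2 + 4*x at the endpoints):
  F(1) − F(−1) = 7 − (-1) = 8.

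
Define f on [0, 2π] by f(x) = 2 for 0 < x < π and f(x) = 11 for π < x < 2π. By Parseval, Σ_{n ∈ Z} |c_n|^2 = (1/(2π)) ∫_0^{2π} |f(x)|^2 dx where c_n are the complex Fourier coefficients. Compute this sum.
Σ |c_n|^2 = 125/2

Parseval equates the L^2 energy of f (normalised by 1/(2π)) with the ℓ^2 sum of its Fourier coefficients: (1/(2π)) ∫_0^{2π} |f|^2 = Σ |c_n|^2.
Compute the left side: (1/(2π)) [∫_0^π 2^2 dx + ∫_π^{2π} 11^2 dx] = (1/(2π)) · (4π + 121π) = (4 + 121)/2 = 125/2.
So Σ_{n ∈ Z} |c_n|^2 = 125/2.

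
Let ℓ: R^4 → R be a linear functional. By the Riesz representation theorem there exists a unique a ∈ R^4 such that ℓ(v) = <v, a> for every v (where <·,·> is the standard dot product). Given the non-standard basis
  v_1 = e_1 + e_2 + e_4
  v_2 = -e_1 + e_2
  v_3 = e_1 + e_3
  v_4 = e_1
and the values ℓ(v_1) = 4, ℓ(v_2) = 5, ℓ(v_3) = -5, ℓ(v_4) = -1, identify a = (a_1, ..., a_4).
a = (-1, 4, -4, 1)

Write a = (a_1, ..., a_4) in the standard basis. For each basis vector v_i, ℓ(v_i) = <v_i, a> is a linear equation in the a_j's. Collect the n equations into a matrix system V a = ℓ, where row i of V is v_i (expressed in the standard basis). Since V is invertible (lower-triangular with 1s on the diagonal, up to permutation), solve by back-substitution:
  V =
[[1, 1, 0, 1],
 [-1, 1, 0, 0],
 [1, 0, 1, 0],
 [1, 0, 0, 0]]
  V a = (4, 5, -5, -1)
Solving gives a = (-1, 4, -4, 1).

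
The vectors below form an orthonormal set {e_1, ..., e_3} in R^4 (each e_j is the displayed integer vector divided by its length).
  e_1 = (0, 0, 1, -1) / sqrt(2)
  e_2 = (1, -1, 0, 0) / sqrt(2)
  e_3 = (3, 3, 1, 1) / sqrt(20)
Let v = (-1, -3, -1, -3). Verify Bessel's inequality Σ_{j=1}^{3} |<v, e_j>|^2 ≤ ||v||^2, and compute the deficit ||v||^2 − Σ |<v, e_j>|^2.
Σ |<v, e_j>|^2 = 84/5; ||v||^2 = 20; deficit = 16/5

Write each e_j = u_j / sqrt(<u_j, u_j>) where u_j is the displayed integer vector. Then <v, e_j> = <v, u_j> / sqrt(<u_j, u_j>), so |<v, e_j>|^2 = <v, u_j>^2 / <u_j, u_j>.
Coefficients: <v, e_1> = 2/sqrt(2), <v, e_2> = 2/sqrt(2), <v, e_3> = -16/sqrt(20).
Square and sum: Σ |<v, e_j>|^2 = 84/5.
Compute ||v||^2 = v·v = 20.
Deficit = 20 − 84/5 = 16/5 ≥ 0, confirming Bessel's inequality. (The deficit equals ||v − Σ <v,e_j> e_j||^2, the squared distance from v to span{e_j}.)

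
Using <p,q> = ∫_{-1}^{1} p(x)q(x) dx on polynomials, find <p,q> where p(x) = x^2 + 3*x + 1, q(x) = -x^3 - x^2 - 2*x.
<p,q> = -94/15

Expand the product: p(x)·q(x) = -x^5 - 4*x^4 - 6*x^3 - 7*x^2 - 2*x.
∫_{-1}^{1} of each monomial x^k gives [2/(k+1) if k even, 0 if k odd]. Integrating term-by-term (or equivalently evaluating the antiderivative F(x) = -x^6/6 - 4*x^5/5 - 3*x^4/2 - 7*x^3/3 - x^2 at the endpoints):
  F(1) − F(−1) = -29/5 − (7/15) = -94/15.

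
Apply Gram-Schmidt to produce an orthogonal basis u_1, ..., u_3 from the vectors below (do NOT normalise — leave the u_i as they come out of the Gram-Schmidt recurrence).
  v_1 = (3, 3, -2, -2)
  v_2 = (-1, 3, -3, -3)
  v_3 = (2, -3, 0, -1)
Orthogonal basis:
  u_1 = (3, 3, -2, -2)
  u_2 = (-40/13, 12/13, -21/13, -21/13)
  u_3 = (135/202, -495/202, -169/202, -371/202)

Apply the Gram-Schmidt recurrence
  u_1 = v_1
  u_i = v_i − Σ_{j<i} ((v_i · u_j) / (u_j · u_j)) · u_j.

Step by step this gives:
  u_1 = (3, 3, -2, -2)
  u_2 = (-40/13, 12/13, -21/13, -21/13)
  u_3 = (135/202, -495/202, -169/202, -371/202)

Orthogonality check:
  u_2 · u_1 = 0 (should be 0)
  u_3 · u_1 = 0 (should be 0)
  u_3 · u_2 = 0 (should be 0)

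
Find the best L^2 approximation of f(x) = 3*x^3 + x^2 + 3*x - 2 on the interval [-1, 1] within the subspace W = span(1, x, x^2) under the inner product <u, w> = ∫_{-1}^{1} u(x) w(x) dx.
g(x) = x^2 + 24*x/5 - 2

The best approximation g ∈ W is the orthogonal projection of f onto W. Writing g = a_0 + a_1 x + a_2 x^2, the coefficients solve the normal equations G · a = b where
  G_{ij} = <φ_i, φ_j> and b_i = <f, φ_i>, with φ_0 = 1, φ_1 = x, φ_2 = x^2.
G =
  [2, 0, 2/3]
  [0, 2/3, 0]
  [2/3, 0, 2/5],
b = (-10/3, 16/5, -14/15).
Solving gives a_0 = -2, a_1 = 24/5, a_2 = 1, so
  g(x) = x^2 + 24*x/5 - 2.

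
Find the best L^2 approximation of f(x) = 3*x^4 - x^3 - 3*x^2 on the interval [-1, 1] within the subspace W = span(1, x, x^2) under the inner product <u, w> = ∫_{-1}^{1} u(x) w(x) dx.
g(x) = -3*x^2/7 - 3*x/5 - 9/35

The best approximation g ∈ W is the orthogonal projection of f onto W. Writing g = a_0 + a_1 x + a_2 x^2, the coefficients solve the normal equations G · a = b where
  G_{ij} = <φ_i, φ_j> and b_i = <f, φ_i>, with φ_0 = 1, φ_1 = x, φ_2 = x^2.
G =
  [2, 0, 2/3]
  [0, 2/3, 0]
  [2/3, 0, 2/5],
b = (-4/5, -2/5, -12/35).
Solving gives a_0 = -9/35, a_1 = -3/5, a_2 = -3/7, so
  g(x) = -3*x^2/7 - 3*x/5 - 9/35.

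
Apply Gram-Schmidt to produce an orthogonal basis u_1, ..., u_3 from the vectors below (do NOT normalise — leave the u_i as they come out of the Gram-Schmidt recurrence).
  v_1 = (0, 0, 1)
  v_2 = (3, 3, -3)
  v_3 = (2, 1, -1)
Orthogonal basis:
  u_1 = (0, 0, 1)
  u_2 = (3, 3, 0)
  u_3 = (1/2, -1/2, 0)

Apply the Gram-Schmidt recurrence
  u_1 = v_1
  u_i = v_i − Σ_{j<i} ((v_i · u_j) / (u_j · u_j)) · u_j.

Step by step this gives:
  u_1 = (0, 0, 1)
  u_2 = (3, 3, 0)
  u_3 = (1/2, -1/2, 0)

Orthogonality check:
  u_2 · u_1 = 0 (should be 0)
  u_3 · u_1 = 0 (should be 0)
  u_3 · u_2 = 0 (should be 0)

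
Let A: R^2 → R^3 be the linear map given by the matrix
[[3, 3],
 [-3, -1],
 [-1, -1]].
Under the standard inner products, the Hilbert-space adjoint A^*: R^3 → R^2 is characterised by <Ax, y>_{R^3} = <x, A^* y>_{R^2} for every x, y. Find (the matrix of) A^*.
A^* = A^T =
[[3, -3, -1],
 [3, -1, -1]]

For real matrices with standard dot products, the defining identity <Ax, y> = <x, A^* y> gives (Ax)^T y = x^T (A^*) y, i.e. x^T A^T y = x^T (A^*) y. Since this holds for all x, y, we must have A^* = A^T. Therefore
A^* =
[[3, -3, -1],
 [3, -1, -1]].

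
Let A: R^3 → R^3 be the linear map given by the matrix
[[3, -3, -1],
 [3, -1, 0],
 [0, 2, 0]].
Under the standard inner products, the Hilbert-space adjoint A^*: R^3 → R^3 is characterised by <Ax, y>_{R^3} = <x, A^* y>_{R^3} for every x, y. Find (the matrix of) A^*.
A^* = A^T =
[[3, 3, 0],
 [-3, -1, 2],
 [-1, 0, 0]]

For real matrices with standard dot products, the defining identity <Ax, y> = <x, A^* y> gives (Ax)^T y = x^T (A^*) y, i.e. x^T A^T y = x^T (A^*) y. Since this holds for all x, y, we must have A^* = A^T. Therefore
A^* =
[[3, 3, 0],
 [-3, -1, 2],
 [-1, 0, 0]].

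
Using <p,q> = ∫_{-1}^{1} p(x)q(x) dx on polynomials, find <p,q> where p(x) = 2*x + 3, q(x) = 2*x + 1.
<p,q> = 26/3

Expand the product: p(x)·q(x) = 4*x^2 + 8*x + 3.
∫_{-1}^{1} of each monomial x^k gives [2/(k+1) if k even, 0 if k odd]. Integrating term-by-term (or equivalently evaluating the antiderivative F(x) = 4*x^3/3 + 4*x^2 + 3*x at the endpoints):
  F(1) − F(−1) = 25/3 − (-1/3) = 26/3.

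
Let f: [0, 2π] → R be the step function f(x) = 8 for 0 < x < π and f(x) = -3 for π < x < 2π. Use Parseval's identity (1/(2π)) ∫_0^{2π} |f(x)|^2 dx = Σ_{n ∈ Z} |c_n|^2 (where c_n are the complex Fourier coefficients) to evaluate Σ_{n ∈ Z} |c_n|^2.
Σ |c_n|^2 = 73/2

Parseval equates the L^2 energy of f (normalised by 1/(2π)) with the ℓ^2 sum of its Fourier coefficients: (1/(2π)) ∫_0^{2π} |f|^2 = Σ |c_n|^2.
Compute the left side: (1/(2π)) [∫_0^π 8^2 dx + ∫_π^{2π} (-3)^2 dx] = (1/(2π)) · (64π + 9π) = (64 + 9)/2 = 73/2.
So Σ_{n ∈ Z} |c_n|^2 = 73/2.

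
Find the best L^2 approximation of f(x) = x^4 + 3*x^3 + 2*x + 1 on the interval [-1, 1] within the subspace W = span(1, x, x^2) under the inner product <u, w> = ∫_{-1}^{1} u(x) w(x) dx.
g(x) = 6*x^2/7 + 19*x/5 + 32/35

The best approximation g ∈ W is the orthogonal projection of f onto W. Writing g = a_0 + a_1 x + a_2 x^2, the coefficients solve the normal equations G · a = b where
  G_{ij} = <φ_i, φ_j> and b_i = <f, φ_i>, with φ_0 = 1, φ_1 = x, φ_2 = x^2.
G =
  [2, 0, 2/3]
  [0, 2/3, 0]
  [2/3, 0, 2/5],
b = (12/5, 38/15, 20/21).
Solving gives a_0 = 32/35, a_1 = 19/5, a_2 = 6/7, so
  g(x) = 6*x^2/7 + 19*x/5 + 32/35.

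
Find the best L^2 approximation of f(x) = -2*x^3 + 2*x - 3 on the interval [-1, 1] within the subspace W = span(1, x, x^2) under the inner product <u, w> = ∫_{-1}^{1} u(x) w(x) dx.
g(x) = 4*x/5 - 3

The best approximation g ∈ W is the orthogonal projection of f onto W. Writing g = a_0 + a_1 x + a_2 x^2, the coefficients solve the normal equations G · a = b where
  G_{ij} = <φ_i, φ_j> and b_i = <f, φ_i>, with φ_0 = 1, φ_1 = x, φ_2 = x^2.
G =
  [2, 0, 2/3]
  [0, 2/3, 0]
  [2/3, 0, 2/5],
b = (-6, 8/15, -2).
Solving gives a_0 = -3, a_1 = 4/5, a_2 = 0, so
  g(x) = 4*x/5 - 3.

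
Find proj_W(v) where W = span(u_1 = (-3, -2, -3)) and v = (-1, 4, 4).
proj_W(v) = (51/22, 17/11, 51/22)

Set up U = [u_1 | ... | u_1] ∈ R^(3×1). The projector onto W = col(U) is P = U (U^T U)^(-1) U^T.
Compute U^T U =
  [22],
and U^T v = (-17).
Solve U^T U · c = U^T v for the coefficients: c = (-17/22). The projection is proj_W(v) = U c.
Check: (v - proj_W(v)) · u_1 = 0  (should be 0).
Result: proj_W(v) = (51/22, 17/11, 51/22).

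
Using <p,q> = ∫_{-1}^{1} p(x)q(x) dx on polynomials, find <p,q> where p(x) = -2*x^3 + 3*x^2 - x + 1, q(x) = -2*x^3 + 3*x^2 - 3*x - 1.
<p,q> = 278/35

Expand the product: p(x)·q(x) = 4*x^6 - 12*x^5 + 17*x^4 - 12*x^3 + 3*x^2 - 2*x - 1.
∫_{-1}^{1} of each monomial x^k gives [2/(k+1) if k even, 0 if k odd]. Integrating term-by-term (or equivalently evaluating the antiderivative F(x) = 4*x^7/7 - 2*x^6 + 17*x^5/5 - 3*x^4 + x^3 - x^2 - x at the endpoints):
  F(1) − F(−1) = -71/35 − (-349/35) = 278/35.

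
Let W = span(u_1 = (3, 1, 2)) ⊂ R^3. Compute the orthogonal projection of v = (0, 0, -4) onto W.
proj_W(v) = (-12/7, -4/7, -8/7)

Set up U = [u_1 | ... | u_1] ∈ R^(3×1). The projector onto W = col(U) is P = U (U^T U)^(-1) U^T.
Compute U^T U =
  [14],
and U^T v = (-8).
Solve U^T U · c = U^T v for the coefficients: c = (-4/7). The projection is proj_W(v) = U c.
Check: (v - proj_W(v)) · u_1 = 0  (should be 0).
Result: proj_W(v) = (-12/7, -4/7, -8/7).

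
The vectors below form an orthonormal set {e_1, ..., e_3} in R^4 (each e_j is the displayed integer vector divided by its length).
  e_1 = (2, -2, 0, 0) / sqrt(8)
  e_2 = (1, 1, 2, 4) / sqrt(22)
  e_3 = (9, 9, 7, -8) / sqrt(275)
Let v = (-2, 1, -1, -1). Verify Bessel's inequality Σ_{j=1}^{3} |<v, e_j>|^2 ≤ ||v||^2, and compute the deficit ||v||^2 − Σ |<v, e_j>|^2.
Σ |<v, e_j>|^2 = 174/25; ||v||^2 = 7; deficit = 1/25

Write each e_j = u_j / sqrt(<u_j, u_j>) where u_j is the displayed integer vector. Then <v, e_j> = <v, u_j> / sqrt(<u_j, u_j>), so |<v, e_j>|^2 = <v, u_j>^2 / <u_j, u_j>.
Coefficients: <v, e_1> = -6/sqrt(8), <v, e_2> = -7/sqrt(22), <v, e_3> = -8/sqrt(275).
Square and sum: Σ |<v, e_j>|^2 = 174/25.
Compute ||v||^2 = v·v = 7.
Deficit = 7 − 174/25 = 1/25 ≥ 0, confirming Bessel's inequality. (The deficit equals ||v − Σ <v,e_j> e_j||^2, the squared distance from v to span{e_j}.)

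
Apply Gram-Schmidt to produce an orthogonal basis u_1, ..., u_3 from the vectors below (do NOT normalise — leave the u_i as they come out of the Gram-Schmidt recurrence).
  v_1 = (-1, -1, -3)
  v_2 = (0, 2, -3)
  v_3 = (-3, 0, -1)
Orthogonal basis:
  u_1 = (-1, -1, -3)
  u_2 = (7/11, 29/11, -12/11)
  u_3 = (-225/94, 75/94, 25/47)

Apply the Gram-Schmidt recurrence
  u_1 = v_1
  u_i = v_i − Σ_{j<i} ((v_i · u_j) / (u_j · u_j)) · u_j.

Step by step this gives:
  u_1 = (-1, -1, -3)
  u_2 = (7/11, 29/11, -12/11)
  u_3 = (-225/94, 75/94, 25/47)

Orthogonality check:
  u_2 · u_1 = 0 (should be 0)
  u_3 · u_1 = 0 (should be 0)
  u_3 · u_2 = 0 (should be 0)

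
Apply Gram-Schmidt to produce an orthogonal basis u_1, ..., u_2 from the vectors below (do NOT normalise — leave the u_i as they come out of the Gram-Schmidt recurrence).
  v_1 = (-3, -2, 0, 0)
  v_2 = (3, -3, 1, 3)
Orthogonal basis:
  u_1 = (-3, -2, 0, 0)
  u_2 = (30/13, -45/13, 1, 3)

Apply the Gram-Schmidt recurrence
  u_1 = v_1
  u_i = v_i − Σ_{j<i} ((v_i · u_j) / (u_j · u_j)) · u_j.

Step by step this gives:
  u_1 = (-3, -2, 0, 0)
  u_2 = (30/13, -45/13, 1, 3)

Orthogonality check:
  u_2 · u_1 = 0 (should be 0)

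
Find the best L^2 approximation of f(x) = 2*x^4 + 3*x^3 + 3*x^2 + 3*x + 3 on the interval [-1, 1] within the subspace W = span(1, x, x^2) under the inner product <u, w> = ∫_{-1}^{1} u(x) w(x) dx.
g(x) = 33*x^2/7 + 24*x/5 + 99/35

The best approximation g ∈ W is the orthogonal projection of f onto W. Writing g = a_0 + a_1 x + a_2 x^2, the coefficients solve the normal equations G · a = b where
  G_{ij} = <φ_i, φ_j> and b_i = <f, φ_i>, with φ_0 = 1, φ_1 = x, φ_2 = x^2.
G =
  [2, 0, 2/3]
  [0, 2/3, 0]
  [2/3, 0, 2/5],
b = (44/5, 16/5, 132/35).
Solving gives a_0 = 99/35, a_1 = 24/5, a_2 = 33/7, so
  g(x) = 33*x^2/7 + 24*x/5 + 99/35.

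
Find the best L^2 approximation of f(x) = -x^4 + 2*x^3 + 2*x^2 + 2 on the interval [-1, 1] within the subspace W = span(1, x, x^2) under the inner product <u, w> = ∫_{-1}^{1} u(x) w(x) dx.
g(x) = 8*x^2/7 + 6*x/5 + 73/35

The best approximation g ∈ W is the orthogonal projection of f onto W. Writing g = a_0 + a_1 x + a_2 x^2, the coefficients solve the normal equations G · a = b where
  G_{ij} = <φ_i, φ_j> and b_i = <f, φ_i>, with φ_0 = 1, φ_1 = x, φ_2 = x^2.
G =
  [2, 0, 2/3]
  [0, 2/3, 0]
  [2/3, 0, 2/5],
b = (74/15, 4/5, 194/105).
Solving gives a_0 = 73/35, a_1 = 6/5, a_2 = 8/7, so
  g(x) = 8*x^2/7 + 6*x/5 + 73/35.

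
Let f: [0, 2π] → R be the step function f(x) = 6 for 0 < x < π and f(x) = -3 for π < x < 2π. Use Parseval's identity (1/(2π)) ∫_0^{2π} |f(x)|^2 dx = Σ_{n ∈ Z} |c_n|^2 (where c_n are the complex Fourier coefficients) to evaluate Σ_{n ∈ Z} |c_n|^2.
Σ |c_n|^2 = 45/2

Parseval equates the L^2 energy of f (normalised by 1/(2π)) with the ℓ^2 sum of its Fourier coefficients: (1/(2π)) ∫_0^{2π} |f|^2 = Σ |c_n|^2.
Compute the left side: (1/(2π)) [∫_0^π 6^2 dx + ∫_π^{2π} (-3)^2 dx] = (1/(2π)) · (36π + 9π) = (36 + 9)/2 = 45/2.
So Σ_{n ∈ Z} |c_n|^2 = 45/2.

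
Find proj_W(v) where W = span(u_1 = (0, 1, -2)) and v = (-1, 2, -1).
proj_W(v) = (0, 4/5, -8/5)

Set up U = [u_1 | ... | u_1] ∈ R^(3×1). The projector onto W = col(U) is P = U (U^T U)^(-1) U^T.
Compute U^T U =
  [5],
and U^T v = (4).
Solve U^T U · c = U^T v for the coefficients: c = (4/5). The projection is proj_W(v) = U c.
Check: (v - proj_W(v)) · u_1 = 0  (should be 0).
Result: proj_W(v) = (0, 4/5, -8/5).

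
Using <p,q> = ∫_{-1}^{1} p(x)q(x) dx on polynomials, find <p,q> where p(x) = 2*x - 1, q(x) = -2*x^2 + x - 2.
<p,q> = 20/3

Expand the product: p(x)·q(x) = -4*x^3 + 4*x^2 - 5*x + 2.
∫_{-1}^{1} of each monomial x^k gives [2/(k+1) if k even, 0 if k odd]. Integrating term-by-term (or equivalently evaluating the antiderivative F(x) = -x^4 + 4*x^3/3 - 5*x^2/2 + 2*x at the endpoints):
  F(1) − F(−1) = -1/6 − (-41/6) = 20/3.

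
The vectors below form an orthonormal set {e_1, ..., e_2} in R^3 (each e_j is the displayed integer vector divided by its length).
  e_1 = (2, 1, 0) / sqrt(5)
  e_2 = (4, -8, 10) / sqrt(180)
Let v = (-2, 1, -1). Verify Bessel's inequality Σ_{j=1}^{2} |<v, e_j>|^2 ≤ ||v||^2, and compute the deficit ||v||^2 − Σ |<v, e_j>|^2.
Σ |<v, e_j>|^2 = 50/9; ||v||^2 = 6; deficit = 4/9

Write each e_j = u_j / sqrt(<u_j, u_j>) where u_j is the displayed integer vector. Then <v, e_j> = <v, u_j> / sqrt(<u_j, u_j>), so |<v, e_j>|^2 = <v, u_j>^2 / <u_j, u_j>.
Coefficients: <v, e_1> = -3/sqrt(5), <v, e_2> = -26/sqrt(180).
Square and sum: Σ |<v, e_j>|^2 = 50/9.
Compute ||v||^2 = v·v = 6.
Deficit = 6 − 50/9 = 4/9 ≥ 0, confirming Bessel's inequality. (The deficit equals ||v − Σ <v,e_j> e_j||^2, the squared distance from v to span{e_j}.)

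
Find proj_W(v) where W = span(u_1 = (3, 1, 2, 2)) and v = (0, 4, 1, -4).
proj_W(v) = (-1/3, -1/9, -2/9, -2/9)

Set up U = [u_1 | ... | u_1] ∈ R^(4×1). The projector onto W = col(U) is P = U (U^T U)^(-1) U^T.
Compute U^T U =
  [18],
and U^T v = (-2).
Solve U^T U · c = U^T v for the coefficients: c = (-1/9). The projection is proj_W(v) = U c.
Check: (v - proj_W(v)) · u_1 = 0  (should be 0).
Result: proj_W(v) = (-1/3, -1/9, -2/9, -2/9).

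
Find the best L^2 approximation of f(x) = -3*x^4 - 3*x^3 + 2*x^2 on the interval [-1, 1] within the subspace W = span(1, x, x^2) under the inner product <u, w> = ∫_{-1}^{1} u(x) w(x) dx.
g(x) = -4*x^2/7 - 9*x/5 + 9/35

The best approximation g ∈ W is the orthogonal projection of f onto W. Writing g = a_0 + a_1 x + a_2 x^2, the coefficients solve the normal equations G · a = b where
  G_{ij} = <φ_i, φ_j> and b_i = <f, φ_i>, with φ_0 = 1, φ_1 = x, φ_2 = x^2.
G =
  [2, 0, 2/3]
  [0, 2/3, 0]
  [2/3, 0, 2/5],
b = (2/15, -6/5, -2/35).
Solving gives a_0 = 9/35, a_1 = -9/5, a_2 = -4/7, so
  g(x) = -4*x^2/7 - 9*x/5 + 9/35.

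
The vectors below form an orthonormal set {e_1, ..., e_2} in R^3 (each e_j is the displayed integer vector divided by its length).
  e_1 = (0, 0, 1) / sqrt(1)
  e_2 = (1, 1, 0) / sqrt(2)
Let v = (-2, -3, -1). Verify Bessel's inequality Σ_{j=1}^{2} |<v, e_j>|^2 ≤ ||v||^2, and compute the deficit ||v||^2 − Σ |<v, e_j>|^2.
Σ |<v, e_j>|^2 = 27/2; ||v||^2 = 14; deficit = 1/2

Write each e_j = u_j / sqrt(<u_j, u_j>) where u_j is the displayed integer vector. Then <v, e_j> = <v, u_j> / sqrt(<u_j, u_j>), so |<v, e_j>|^2 = <v, u_j>^2 / <u_j, u_j>.
Coefficients: <v, e_1> = -1/sqrt(1), <v, e_2> = -5/sqrt(2).
Square and sum: Σ |<v, e_j>|^2 = 27/2.
Compute ||v||^2 = v·v = 14.
Deficit = 14 − 27/2 = 1/2 ≥ 0, confirming Bessel's inequality. (The deficit equals ||v − Σ <v,e_j> e_j||^2, the squared distance from v to span{e_j}.)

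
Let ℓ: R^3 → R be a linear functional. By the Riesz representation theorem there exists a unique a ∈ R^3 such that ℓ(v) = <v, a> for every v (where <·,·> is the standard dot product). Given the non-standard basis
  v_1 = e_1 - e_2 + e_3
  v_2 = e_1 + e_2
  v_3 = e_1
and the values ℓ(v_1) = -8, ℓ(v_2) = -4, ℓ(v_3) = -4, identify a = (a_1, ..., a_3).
a = (-4, 0, -4)

Write a = (a_1, ..., a_3) in the standard basis. For each basis vector v_i, ℓ(v_i) = <v_i, a> is a linear equation in the a_j's. Collect the n equations into a matrix system V a = ℓ, where row i of V is v_i (expressed in the standard basis). Since V is invertible (lower-triangular with 1s on the diagonal, up to permutation), solve by back-substitution:
  V =
[[1, -1, 1],
 [1, 1, 0],
 [1, 0, 0]]
  V a = (-8, -4, -4)
Solving gives a = (-4, 0, -4).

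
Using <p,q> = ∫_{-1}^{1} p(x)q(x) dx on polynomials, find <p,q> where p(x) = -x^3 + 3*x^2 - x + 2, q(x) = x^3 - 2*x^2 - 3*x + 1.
<p,q> = 362/105

Expand the product: p(x)·q(x) = -x^6 + 5*x^5 - 4*x^4 - 6*x^3 + 2*x^2 - 7*x + 2.
∫_{-1}^{1} of each monomial x^k gives [2/(k+1) if k even, 0 if k odd]. Integrating term-by-term (or equivalently evaluating the antiderivative F(x) = -x^7/7 + 5*x^6/6 - 4*x^5/5 - 3*x^4/2 + 2*x^3/3 - 7*x^2/2 + 2*x at the endpoints):
  F(1) − F(−1) = -171/70 − (-1237/210) = 362/105.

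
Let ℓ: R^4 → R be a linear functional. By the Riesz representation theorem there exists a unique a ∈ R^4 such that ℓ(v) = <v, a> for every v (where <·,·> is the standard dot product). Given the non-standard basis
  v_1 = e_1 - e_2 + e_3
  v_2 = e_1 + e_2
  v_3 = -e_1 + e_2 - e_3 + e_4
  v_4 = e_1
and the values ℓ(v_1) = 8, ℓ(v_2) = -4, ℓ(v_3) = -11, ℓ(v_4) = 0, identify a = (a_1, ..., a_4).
a = (0, -4, 4, -3)

Write a = (a_1, ..., a_4) in the standard basis. For each basis vector v_i, ℓ(v_i) = <v_i, a> is a linear equation in the a_j's. Collect the n equations into a matrix system V a = ℓ, where row i of V is v_i (expressed in the standard basis). Since V is invertible (lower-triangular with 1s on the diagonal, up to permutation), solve by back-substitution:
  V =
[[1, -1, 1, 0],
 [1, 1, 0, 0],
 [-1, 1, -1, 1],
 [1, 0, 0, 0]]
  V a = (8, -4, -11, 0)
Solving gives a = (0, -4, 4, -3).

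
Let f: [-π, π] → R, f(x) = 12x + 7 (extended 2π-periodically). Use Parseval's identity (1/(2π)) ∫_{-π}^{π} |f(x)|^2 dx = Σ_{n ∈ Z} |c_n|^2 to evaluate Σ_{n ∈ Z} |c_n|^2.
Σ |c_n|^2 = 48π^2 + 49

Expand and integrate term by term over [-π, π]:
  ∫ (12x)^2 dx = 144·(2π^3/3); ∫ 2·12·(7)·x dx = 0 (odd integrand); ∫ 7^2 dx = 49·2π.
So (1/(2π)) ∫_{-π}^{π} (12x + 7)^2 dx = 144π^2/3 + 49 = 48π^2 + 49.
Parseval ⇒ Σ |c_n|^2 = 48π^2 + 49.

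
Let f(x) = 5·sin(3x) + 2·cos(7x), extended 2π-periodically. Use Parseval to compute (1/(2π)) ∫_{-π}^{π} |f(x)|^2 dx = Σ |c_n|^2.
Σ |c_n|^2 = 29/2

Expand |f|^2 and use orthogonality of {sin(nx), cos(mx)} on [-π, π]:
  ∫_{-π}^{π} sin(nx)^2 dx = π, ∫ cos(mx)^2 dx = π, and cross terms integrate to 0.
So ∫_{-π}^{π} f(x)^2 dx = 5^2 · π + 2^2 · π = (25 + 4)π.
Divide by 2π: (25 + 4)/2 = 29/2.
By Parseval, this equals Σ |c_n|^2.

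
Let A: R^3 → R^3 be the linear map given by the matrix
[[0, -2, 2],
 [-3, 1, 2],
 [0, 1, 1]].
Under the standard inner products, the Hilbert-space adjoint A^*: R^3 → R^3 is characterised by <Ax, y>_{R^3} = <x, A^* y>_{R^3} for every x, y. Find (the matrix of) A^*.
A^* = A^T =
[[0, -3, 0],
 [-2, 1, 1],
 [2, 2, 1]]

For real matrices with standard dot products, the defining identity <Ax, y> = <x, A^* y> gives (Ax)^T y = x^T (A^*) y, i.e. x^T A^T y = x^T (A^*) y. Since this holds for all x, y, we must have A^* = A^T. Therefore
A^* =
[[0, -3, 0],
 [-2, 1, 1],
 [2, 2, 1]].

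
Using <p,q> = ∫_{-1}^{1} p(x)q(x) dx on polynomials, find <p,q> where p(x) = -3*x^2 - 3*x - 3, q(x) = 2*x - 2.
<p,q> = 12

Expand the product: p(x)·q(x) = 6 - 6*x^3.
∫_{-1}^{1} of each monomial x^k gives [2/(k+1) if k even, 0 if k odd]. Integrating term-by-term (or equivalently evaluating the antiderivative F(x) = -3*x^4/2 + 6*x at the endpoints):
  F(1) − F(−1) = 9/2 − (-15/2) = 12.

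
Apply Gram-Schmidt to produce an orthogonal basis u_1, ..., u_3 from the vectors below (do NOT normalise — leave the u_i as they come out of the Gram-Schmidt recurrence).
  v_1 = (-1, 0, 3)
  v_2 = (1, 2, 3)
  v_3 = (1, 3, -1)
Orthogonal basis:
  u_1 = (-1, 0, 3)
  u_2 = (9/5, 2, 3/5)
  u_3 = (-21/19, 21/19, -7/19)

Apply the Gram-Schmidt recurrence
  u_1 = v_1
  u_i = v_i − Σ_{j<i} ((v_i · u_j) / (u_j · u_j)) · u_j.

Step by step this gives:
  u_1 = (-1, 0, 3)
  u_2 = (9/5, 2, 3/5)
  u_3 = (-21/19, 21/19, -7/19)

Orthogonality check:
  u_2 · u_1 = 0 (should be 0)
  u_3 · u_1 = 0 (should be 0)
  u_3 · u_2 = 0 (should be 0)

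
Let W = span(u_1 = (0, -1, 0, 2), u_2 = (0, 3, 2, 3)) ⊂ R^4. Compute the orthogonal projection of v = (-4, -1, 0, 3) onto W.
proj_W(v) = (0, -109/101, 18/101, 299/101)

Set up U = [u_1 | ... | u_2] ∈ R^(4×2). The projector onto W = col(U) is P = U (U^T U)^(-1) U^T.
Compute U^T U =
  [5, 3]
  [3, 22],
and U^T v = (7, 6).
Solve U^T U · c = U^T v for the coefficients: c = (136/101, 9/101). The projection is proj_W(v) = U c.
Check: (v - proj_W(v)) · u_1 = 0  (should be 0).
Check: (v - proj_W(v)) · u_2 = 0  (should be 0).
Result: proj_W(v) = (0, -109/101, 18/101, 299/101).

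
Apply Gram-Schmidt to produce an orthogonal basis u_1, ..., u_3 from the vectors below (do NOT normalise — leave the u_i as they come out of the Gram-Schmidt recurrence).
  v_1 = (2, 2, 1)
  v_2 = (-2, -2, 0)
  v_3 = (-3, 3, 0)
Orthogonal basis:
  u_1 = (2, 2, 1)
  u_2 = (-2/9, -2/9, 8/9)
  u_3 = (-3, 3, 0)

Apply the Gram-Schmidt recurrence
  u_1 = v_1
  u_i = v_i − Σ_{j<i} ((v_i · u_j) / (u_j · u_j)) · u_j.

Step by step this gives:
  u_1 = (2, 2, 1)
  u_2 = (-2/9, -2/9, 8/9)
  u_3 = (-3, 3, 0)

Orthogonality check:
  u_2 · u_1 = 0 (should be 0)
  u_3 · u_1 = 0 (should be 0)
  u_3 · u_2 = 0 (should be 0)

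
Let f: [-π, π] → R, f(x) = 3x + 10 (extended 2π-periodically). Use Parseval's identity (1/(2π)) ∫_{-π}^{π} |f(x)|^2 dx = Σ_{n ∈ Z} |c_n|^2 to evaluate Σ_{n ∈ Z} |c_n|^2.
Σ |c_n|^2 = 3π^2 + 100

Expand and integrate term by term over [-π, π]:
  ∫ (3x)^2 dx = 9·(2π^3/3); ∫ 2·3·(10)·x dx = 0 (odd integrand); ∫ 10^2 dx = 100·2π.
So (1/(2π)) ∫_{-π}^{π} (3x + 10)^2 dx = 9π^2/3 + 100 = 3π^2 + 100.
Parseval ⇒ Σ |c_n|^2 = 3π^2 + 100.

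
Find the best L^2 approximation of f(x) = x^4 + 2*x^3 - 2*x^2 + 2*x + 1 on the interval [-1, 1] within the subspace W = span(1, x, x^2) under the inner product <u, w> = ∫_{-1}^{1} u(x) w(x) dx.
g(x) = -8*x^2/7 + 16*x/5 + 32/35

The best approximation g ∈ W is the orthogonal projection of f onto W. Writing g = a_0 + a_1 x + a_2 x^2, the coefficients solve the normal equations G · a = b where
  G_{ij} = <φ_i, φ_j> and b_i = <f, φ_i>, with φ_0 = 1, φ_1 = x, φ_2 = x^2.
G =
  [2, 0, 2/3]
  [0, 2/3, 0]
  [2/3, 0, 2/5],
b = (16/15, 32/15, 16/105).
Solving gives a_0 = 32/35, a_1 = 16/5, a_2 = -8/7, so
  g(x) = -8*x^2/7 + 16*x/5 + 32/35.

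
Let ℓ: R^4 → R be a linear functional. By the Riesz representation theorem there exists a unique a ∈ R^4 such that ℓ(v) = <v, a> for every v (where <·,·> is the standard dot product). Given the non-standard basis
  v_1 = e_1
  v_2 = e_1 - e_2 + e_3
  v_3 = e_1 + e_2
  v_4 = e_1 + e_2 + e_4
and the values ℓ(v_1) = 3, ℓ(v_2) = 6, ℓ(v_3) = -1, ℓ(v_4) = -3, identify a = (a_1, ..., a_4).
a = (3, -4, -1, -2)

Write a = (a_1, ..., a_4) in the standard basis. For each basis vector v_i, ℓ(v_i) = <v_i, a> is a linear equation in the a_j's. Collect the n equations into a matrix system V a = ℓ, where row i of V is v_i (expressed in the standard basis). Since V is invertible (lower-triangular with 1s on the diagonal, up to permutation), solve by back-substitution:
  V =
[[1, 0, 0, 0],
 [1, -1, 1, 0],
 [1, 1, 0, 0],
 [1, 1, 0, 1]]
  V a = (3, 6, -1, -3)
Solving gives a = (3, -4, -1, -2).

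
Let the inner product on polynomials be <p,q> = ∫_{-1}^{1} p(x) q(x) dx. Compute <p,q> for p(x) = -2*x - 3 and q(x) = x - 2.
<p,q> = 32/3

Expand the product: p(x)·q(x) = -2*x^2 + x + 6.
∫_{-1}^{1} of each monomial x^k gives [2/(k+1) if k even, 0 if k odd]. Integrating term-by-term (or equivalently evaluating the antiderivative F(x) = -2*x^3/3 + x^2/2 + 6*x at the endpoints):
  F(1) − F(−1) = 35/6 − (-29/6) = 32/3.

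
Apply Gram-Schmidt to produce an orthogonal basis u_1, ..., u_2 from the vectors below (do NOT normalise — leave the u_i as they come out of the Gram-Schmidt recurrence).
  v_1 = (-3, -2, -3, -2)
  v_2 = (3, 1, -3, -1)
Orthogonal basis:
  u_1 = (-3, -2, -3, -2)
  u_2 = (3, 1, -3, -1)

Apply the Gram-Schmidt recurrence
  u_1 = v_1
  u_i = v_i − Σ_{j<i} ((v_i · u_j) / (u_j · u_j)) · u_j.

Step by step this gives:
  u_1 = (-3, -2, -3, -2)
  u_2 = (3, 1, -3, -1)

Orthogonality check:
  u_2 · u_1 = 0 (should be 0)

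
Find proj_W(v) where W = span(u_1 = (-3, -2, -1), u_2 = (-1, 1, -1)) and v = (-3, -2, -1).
proj_W(v) = (-3, -2, -1)

Set up U = [u_1 | ... | u_2] ∈ R^(3×2). The projector onto W = col(U) is P = U (U^T U)^(-1) U^T.
Compute U^T U =
  [14, 2]
  [2, 3],
and U^T v = (14, 2).
Solve U^T U · c = U^T v for the coefficients: c = (1, 0). The projection is proj_W(v) = U c.
Check: (v - proj_W(v)) · u_1 = 0  (should be 0).
Check: (v - proj_W(v)) · u_2 = 0  (should be 0).
Result: proj_W(v) = (-3, -2, -1).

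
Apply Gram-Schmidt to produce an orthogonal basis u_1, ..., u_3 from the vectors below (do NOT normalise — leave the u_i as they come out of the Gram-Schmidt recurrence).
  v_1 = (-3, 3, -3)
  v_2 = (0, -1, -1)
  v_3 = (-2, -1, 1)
Orthogonal basis:
  u_1 = (-3, 3, -3)
  u_2 = (0, -1, -1)
  u_3 = (-2, -1, 1)

Apply the Gram-Schmidt recurrence
  u_1 = v_1
  u_i = v_i − Σ_{j<i} ((v_i · u_j) / (u_j · u_j)) · u_j.

Step by step this gives:
  u_1 = (-3, 3, -3)
  u_2 = (0, -1, -1)
  u_3 = (-2, -1, 1)

Orthogonality check:
  u_2 · u_1 = 0 (should be 0)
  u_3 · u_1 = 0 (should be 0)
  u_3 · u_2 = 0 (should be 0)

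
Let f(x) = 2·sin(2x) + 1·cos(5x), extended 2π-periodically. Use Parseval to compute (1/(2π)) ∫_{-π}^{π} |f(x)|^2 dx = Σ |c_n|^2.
Σ |c_n|^2 = 5/2

Expand |f|^2 and use orthogonality of {sin(nx), cos(mx)} on [-π, π]:
  ∫_{-π}^{π} sin(nx)^2 dx = π, ∫ cos(mx)^2 dx = π, and cross terms integrate to 0.
So ∫_{-π}^{π} f(x)^2 dx = 2^2 · π + 1^2 · π = (4 + 1)π.
Divide by 2π: (4 + 1)/2 = 5/2.
By Parseval, this equals Σ |c_n|^2.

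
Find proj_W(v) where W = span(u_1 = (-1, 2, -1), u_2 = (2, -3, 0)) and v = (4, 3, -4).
proj_W(v) = (1, 1, -5)

Set up U = [u_1 | ... | u_2] ∈ R^(3×2). The projector onto W = col(U) is P = U (U^T U)^(-1) U^T.
Compute U^T U =
  [6, -8]
  [-8, 13],
and U^T v = (6, -1).
Solve U^T U · c = U^T v for the coefficients: c = (5, 3). The projection is proj_W(v) = U c.
Check: (v - proj_W(v)) · u_1 = 0  (should be 0).
Check: (v - proj_W(v)) · u_2 = 0  (should be 0).
Result: proj_W(v) = (1, 1, -5).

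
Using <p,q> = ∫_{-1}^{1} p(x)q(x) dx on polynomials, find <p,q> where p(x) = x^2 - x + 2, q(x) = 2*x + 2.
<p,q> = 8

Expand the product: p(x)·q(x) = 2*x^3 + 2*x + 4.
∫_{-1}^{1} of each monomial x^k gives [2/(k+1) if k even, 0 if k odd]. Integrating term-by-term (or equivalently evaluating the antiderivative F(x) = x^4/2 + x^2 + 4*x at the endpoints):
  F(1) − F(−1) = 11/2 − (-5/2) = 8.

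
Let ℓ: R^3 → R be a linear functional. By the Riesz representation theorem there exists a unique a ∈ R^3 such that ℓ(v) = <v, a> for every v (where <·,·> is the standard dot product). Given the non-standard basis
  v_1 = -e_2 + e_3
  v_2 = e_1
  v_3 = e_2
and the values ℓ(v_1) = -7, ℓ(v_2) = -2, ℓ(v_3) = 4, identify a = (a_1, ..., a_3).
a = (-2, 4, -3)

Write a = (a_1, ..., a_3) in the standard basis. For each basis vector v_i, ℓ(v_i) = <v_i, a> is a linear equation in the a_j's. Collect the n equations into a matrix system V a = ℓ, where row i of V is v_i (expressed in the standard basis). Since V is invertible (lower-triangular with 1s on the diagonal, up to permutation), solve by back-substitution:
  V =
[[0, -1, 1],
 [1, 0, 0],
 [0, 1, 0]]
  V a = (-7, -2, 4)
Solving gives a = (-2, 4, -3).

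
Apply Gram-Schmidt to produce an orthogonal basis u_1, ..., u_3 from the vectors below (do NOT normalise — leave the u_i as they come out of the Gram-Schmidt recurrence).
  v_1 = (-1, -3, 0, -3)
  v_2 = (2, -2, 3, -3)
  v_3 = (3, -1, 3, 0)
Orthogonal basis:
  u_1 = (-1, -3, 0, -3)
  u_2 = (51/19, 1/19, 3, -18/19)
  u_3 = (108/325, -342/325, 6/325, 306/325)

Apply the Gram-Schmidt recurrence
  u_1 = v_1
  u_i = v_i − Σ_{j<i} ((v_i · u_j) / (u_j · u_j)) · u_j.

Step by step this gives:
  u_1 = (-1, -3, 0, -3)
  u_2 = (51/19, 1/19, 3, -18/19)
  u_3 = (108/325, -342/325, 6/325, 306/325)

Orthogonality check:
  u_2 · u_1 = 0 (should be 0)
  u_3 · u_1 = 0 (should be 0)
  u_3 · u_2 = 0 (should be 0)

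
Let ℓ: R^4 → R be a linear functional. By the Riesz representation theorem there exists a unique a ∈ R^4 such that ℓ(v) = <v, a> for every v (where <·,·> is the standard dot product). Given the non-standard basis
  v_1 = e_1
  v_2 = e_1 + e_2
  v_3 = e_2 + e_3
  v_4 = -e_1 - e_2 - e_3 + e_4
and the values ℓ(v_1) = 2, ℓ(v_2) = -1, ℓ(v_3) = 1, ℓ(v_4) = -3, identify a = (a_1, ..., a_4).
a = (2, -3, 4, 0)

Write a = (a_1, ..., a_4) in the standard basis. For each basis vector v_i, ℓ(v_i) = <v_i, a> is a linear equation in the a_j's. Collect the n equations into a matrix system V a = ℓ, where row i of V is v_i (expressed in the standard basis). Since V is invertible (lower-triangular with 1s on the diagonal, up to permutation), solve by back-substitution:
  V =
[[1, 0, 0, 0],
 [1, 1, 0, 0],
 [0, 1, 1, 0],
 [-1, -1, -1, 1]]
  V a = (2, -1, 1, -3)
Solving gives a = (2, -3, 4, 0).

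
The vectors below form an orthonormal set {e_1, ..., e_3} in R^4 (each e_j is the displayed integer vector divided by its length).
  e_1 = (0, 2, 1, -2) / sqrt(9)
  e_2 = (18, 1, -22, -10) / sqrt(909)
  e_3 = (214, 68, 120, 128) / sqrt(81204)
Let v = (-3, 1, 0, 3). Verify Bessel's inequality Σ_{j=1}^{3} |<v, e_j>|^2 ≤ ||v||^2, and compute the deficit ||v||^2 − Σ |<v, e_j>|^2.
Σ |<v, e_j>|^2 = 1970/201; ||v||^2 = 19; deficit = 1849/201

Write each e_j = u_j / sqrt(<u_j, u_j>) where u_j is the displayed integer vector. Then <v, e_j> = <v, u_j> / sqrt(<u_j, u_j>), so |<v, e_j>|^2 = <v, u_j>^2 / <u_j, u_j>.
Coefficients: <v, e_1> = -4/sqrt(9), <v, e_2> = -83/sqrt(909), <v, e_3> = -190/sqrt(81204).
Square and sum: Σ |<v, e_j>|^2 = 1970/201.
Compute ||v||^2 = v·v = 19.
Deficit = 19 − 1970/201 = 1849/201 ≥ 0, confirming Bessel's inequality. (The deficit equals ||v − Σ <v,e_j> e_j||^2, the squared distance from v to span{e_j}.)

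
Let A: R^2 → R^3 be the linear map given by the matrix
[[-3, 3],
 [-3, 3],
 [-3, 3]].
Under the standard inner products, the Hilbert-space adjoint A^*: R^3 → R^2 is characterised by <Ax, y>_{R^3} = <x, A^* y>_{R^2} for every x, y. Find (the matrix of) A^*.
A^* = A^T =
[[-3, -3, -3],
 [3, 3, 3]]

For real matrices with standard dot products, the defining identity <Ax, y> = <x, A^* y> gives (Ax)^T y = x^T (A^*) y, i.e. x^T A^T y = x^T (A^*) y. Since this holds for all x, y, we must have A^* = A^T. Therefore
A^* =
[[-3, -3, -3],
 [3, 3, 3]].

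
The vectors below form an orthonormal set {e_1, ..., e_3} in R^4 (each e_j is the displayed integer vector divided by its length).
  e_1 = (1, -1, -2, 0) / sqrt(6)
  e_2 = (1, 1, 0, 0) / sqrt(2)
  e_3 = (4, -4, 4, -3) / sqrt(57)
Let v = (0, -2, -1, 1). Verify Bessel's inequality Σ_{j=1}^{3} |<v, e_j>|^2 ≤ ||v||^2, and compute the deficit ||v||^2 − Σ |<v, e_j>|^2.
Σ |<v, e_j>|^2 = 89/19; ||v||^2 = 6; deficit = 25/19

Write each e_j = u_j / sqrt(<u_j, u_j>) where u_j is the displayed integer vector. Then <v, e_j> = <v, u_j> / sqrt(<u_j, u_j>), so |<v, e_j>|^2 = <v, u_j>^2 / <u_j, u_j>.
Coefficients: <v, e_1> = 4/sqrt(6), <v, e_2> = -2/sqrt(2), <v, e_3> = 1/sqrt(57).
Square and sum: Σ |<v, e_j>|^2 = 89/19.
Compute ||v||^2 = v·v = 6.
Deficit = 6 − 89/19 = 25/19 ≥ 0, confirming Bessel's inequality. (The deficit equals ||v − Σ <v,e_j> e_j||^2, the squared distance from v to span{e_j}.)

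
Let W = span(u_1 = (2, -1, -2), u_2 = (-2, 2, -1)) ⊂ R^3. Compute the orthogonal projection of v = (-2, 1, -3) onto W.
proj_W(v) = (-16/13, 25/13, -35/13)

Set up U = [u_1 | ... | u_2] ∈ R^(3×2). The projector onto W = col(U) is P = U (U^T U)^(-1) U^T.
Compute U^T U =
  [9, -4]
  [-4, 9],
and U^T v = (1, 9).
Solve U^T U · c = U^T v for the coefficients: c = (9/13, 17/13). The projection is proj_W(v) = U c.
Check: (v - proj_W(v)) · u_1 = 0  (should be 0).
Check: (v - proj_W(v)) · u_2 = 0  (should be 0).
Result: proj_W(v) = (-16/13, 25/13, -35/13).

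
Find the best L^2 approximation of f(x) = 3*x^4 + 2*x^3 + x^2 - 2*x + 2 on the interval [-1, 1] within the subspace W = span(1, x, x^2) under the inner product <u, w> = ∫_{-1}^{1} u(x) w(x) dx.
g(x) = 25*x^2/7 - 4*x/5 + 61/35

The best approximation g ∈ W is the orthogonal projection of f onto W. Writing g = a_0 + a_1 x + a_2 x^2, the coefficients solve the normal equations G · a = b where
  G_{ij} = <φ_i, φ_j> and b_i = <f, φ_i>, with φ_0 = 1, φ_1 = x, φ_2 = x^2.
G =
  [2, 0, 2/3]
  [0, 2/3, 0]
  [2/3, 0, 2/5],
b = (88/15, -8/15, 272/105).
Solving gives a_0 = 61/35, a_1 = -4/5, a_2 = 25/7, so
  g(x) = 25*x^2/7 - 4*x/5 + 61/35.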